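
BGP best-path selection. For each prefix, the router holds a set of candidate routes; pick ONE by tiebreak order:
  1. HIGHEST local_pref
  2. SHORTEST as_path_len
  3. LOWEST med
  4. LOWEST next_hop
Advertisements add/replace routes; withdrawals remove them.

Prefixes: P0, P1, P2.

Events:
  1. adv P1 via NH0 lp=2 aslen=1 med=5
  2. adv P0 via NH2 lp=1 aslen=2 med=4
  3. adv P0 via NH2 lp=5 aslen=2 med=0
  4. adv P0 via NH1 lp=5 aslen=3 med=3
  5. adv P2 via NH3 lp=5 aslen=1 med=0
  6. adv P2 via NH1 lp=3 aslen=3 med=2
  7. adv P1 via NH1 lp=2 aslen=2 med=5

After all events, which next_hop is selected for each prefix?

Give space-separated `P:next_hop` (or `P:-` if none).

Op 1: best P0=- P1=NH0 P2=-
Op 2: best P0=NH2 P1=NH0 P2=-
Op 3: best P0=NH2 P1=NH0 P2=-
Op 4: best P0=NH2 P1=NH0 P2=-
Op 5: best P0=NH2 P1=NH0 P2=NH3
Op 6: best P0=NH2 P1=NH0 P2=NH3
Op 7: best P0=NH2 P1=NH0 P2=NH3

Answer: P0:NH2 P1:NH0 P2:NH3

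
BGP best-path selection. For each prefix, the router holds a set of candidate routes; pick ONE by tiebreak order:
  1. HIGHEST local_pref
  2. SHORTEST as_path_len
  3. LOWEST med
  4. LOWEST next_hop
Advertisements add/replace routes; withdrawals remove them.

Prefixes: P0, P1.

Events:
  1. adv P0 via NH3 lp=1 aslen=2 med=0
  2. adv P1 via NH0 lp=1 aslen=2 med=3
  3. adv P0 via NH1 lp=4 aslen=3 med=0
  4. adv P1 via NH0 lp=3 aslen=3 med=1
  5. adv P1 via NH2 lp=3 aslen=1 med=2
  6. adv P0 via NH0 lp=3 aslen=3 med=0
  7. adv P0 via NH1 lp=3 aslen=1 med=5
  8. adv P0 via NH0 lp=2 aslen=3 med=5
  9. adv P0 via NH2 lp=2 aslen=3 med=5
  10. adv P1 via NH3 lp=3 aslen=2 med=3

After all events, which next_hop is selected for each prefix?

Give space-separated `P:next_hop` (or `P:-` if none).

Answer: P0:NH1 P1:NH2

Derivation:
Op 1: best P0=NH3 P1=-
Op 2: best P0=NH3 P1=NH0
Op 3: best P0=NH1 P1=NH0
Op 4: best P0=NH1 P1=NH0
Op 5: best P0=NH1 P1=NH2
Op 6: best P0=NH1 P1=NH2
Op 7: best P0=NH1 P1=NH2
Op 8: best P0=NH1 P1=NH2
Op 9: best P0=NH1 P1=NH2
Op 10: best P0=NH1 P1=NH2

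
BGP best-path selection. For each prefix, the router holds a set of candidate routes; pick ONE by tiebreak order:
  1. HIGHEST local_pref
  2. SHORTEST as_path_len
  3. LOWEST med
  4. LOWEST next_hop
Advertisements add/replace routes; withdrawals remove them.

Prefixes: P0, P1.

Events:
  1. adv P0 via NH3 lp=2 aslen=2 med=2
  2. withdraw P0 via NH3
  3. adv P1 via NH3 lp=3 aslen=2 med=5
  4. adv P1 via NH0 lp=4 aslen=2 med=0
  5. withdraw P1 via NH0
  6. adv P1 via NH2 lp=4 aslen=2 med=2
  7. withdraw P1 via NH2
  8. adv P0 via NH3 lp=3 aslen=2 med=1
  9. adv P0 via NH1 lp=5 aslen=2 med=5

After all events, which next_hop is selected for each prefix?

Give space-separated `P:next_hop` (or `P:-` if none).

Op 1: best P0=NH3 P1=-
Op 2: best P0=- P1=-
Op 3: best P0=- P1=NH3
Op 4: best P0=- P1=NH0
Op 5: best P0=- P1=NH3
Op 6: best P0=- P1=NH2
Op 7: best P0=- P1=NH3
Op 8: best P0=NH3 P1=NH3
Op 9: best P0=NH1 P1=NH3

Answer: P0:NH1 P1:NH3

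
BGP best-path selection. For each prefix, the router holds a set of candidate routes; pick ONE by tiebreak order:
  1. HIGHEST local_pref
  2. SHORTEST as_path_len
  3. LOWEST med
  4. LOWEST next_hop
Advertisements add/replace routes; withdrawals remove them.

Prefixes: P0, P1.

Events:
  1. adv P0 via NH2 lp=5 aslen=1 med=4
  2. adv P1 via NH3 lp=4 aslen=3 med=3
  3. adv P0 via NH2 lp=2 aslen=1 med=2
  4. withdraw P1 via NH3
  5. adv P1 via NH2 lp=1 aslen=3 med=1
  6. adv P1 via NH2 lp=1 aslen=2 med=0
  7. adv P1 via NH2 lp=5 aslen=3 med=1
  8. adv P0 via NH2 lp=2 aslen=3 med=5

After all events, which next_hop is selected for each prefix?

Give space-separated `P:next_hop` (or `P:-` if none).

Answer: P0:NH2 P1:NH2

Derivation:
Op 1: best P0=NH2 P1=-
Op 2: best P0=NH2 P1=NH3
Op 3: best P0=NH2 P1=NH3
Op 4: best P0=NH2 P1=-
Op 5: best P0=NH2 P1=NH2
Op 6: best P0=NH2 P1=NH2
Op 7: best P0=NH2 P1=NH2
Op 8: best P0=NH2 P1=NH2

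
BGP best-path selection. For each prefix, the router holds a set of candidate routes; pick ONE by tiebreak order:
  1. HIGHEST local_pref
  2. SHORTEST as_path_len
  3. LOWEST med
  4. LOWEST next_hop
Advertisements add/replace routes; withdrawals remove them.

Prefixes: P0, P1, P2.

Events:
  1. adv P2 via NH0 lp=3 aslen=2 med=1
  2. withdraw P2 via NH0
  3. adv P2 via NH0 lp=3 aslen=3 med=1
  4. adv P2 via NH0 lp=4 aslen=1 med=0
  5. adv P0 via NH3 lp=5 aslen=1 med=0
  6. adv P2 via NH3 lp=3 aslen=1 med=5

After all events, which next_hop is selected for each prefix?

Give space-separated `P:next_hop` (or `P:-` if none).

Op 1: best P0=- P1=- P2=NH0
Op 2: best P0=- P1=- P2=-
Op 3: best P0=- P1=- P2=NH0
Op 4: best P0=- P1=- P2=NH0
Op 5: best P0=NH3 P1=- P2=NH0
Op 6: best P0=NH3 P1=- P2=NH0

Answer: P0:NH3 P1:- P2:NH0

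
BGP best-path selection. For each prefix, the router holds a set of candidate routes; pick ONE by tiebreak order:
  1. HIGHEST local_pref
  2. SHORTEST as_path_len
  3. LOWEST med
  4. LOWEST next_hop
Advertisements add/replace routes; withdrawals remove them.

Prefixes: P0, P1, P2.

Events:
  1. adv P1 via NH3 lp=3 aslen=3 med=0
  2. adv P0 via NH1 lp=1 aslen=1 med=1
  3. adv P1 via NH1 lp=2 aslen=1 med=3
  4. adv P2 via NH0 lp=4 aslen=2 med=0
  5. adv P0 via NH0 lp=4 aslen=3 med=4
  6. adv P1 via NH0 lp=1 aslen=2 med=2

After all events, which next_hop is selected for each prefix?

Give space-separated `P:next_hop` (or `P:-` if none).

Answer: P0:NH0 P1:NH3 P2:NH0

Derivation:
Op 1: best P0=- P1=NH3 P2=-
Op 2: best P0=NH1 P1=NH3 P2=-
Op 3: best P0=NH1 P1=NH3 P2=-
Op 4: best P0=NH1 P1=NH3 P2=NH0
Op 5: best P0=NH0 P1=NH3 P2=NH0
Op 6: best P0=NH0 P1=NH3 P2=NH0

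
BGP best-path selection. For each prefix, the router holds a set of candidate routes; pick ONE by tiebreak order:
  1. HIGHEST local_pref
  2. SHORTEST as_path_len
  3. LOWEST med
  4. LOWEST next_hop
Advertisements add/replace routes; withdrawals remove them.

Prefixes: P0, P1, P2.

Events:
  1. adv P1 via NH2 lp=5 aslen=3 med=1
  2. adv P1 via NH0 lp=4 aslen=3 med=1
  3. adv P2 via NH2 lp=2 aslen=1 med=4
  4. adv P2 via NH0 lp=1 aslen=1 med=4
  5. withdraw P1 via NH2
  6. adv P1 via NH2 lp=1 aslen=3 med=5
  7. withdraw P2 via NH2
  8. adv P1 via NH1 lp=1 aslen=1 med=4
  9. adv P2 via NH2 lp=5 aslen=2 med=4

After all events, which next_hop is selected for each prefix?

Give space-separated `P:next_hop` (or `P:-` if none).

Answer: P0:- P1:NH0 P2:NH2

Derivation:
Op 1: best P0=- P1=NH2 P2=-
Op 2: best P0=- P1=NH2 P2=-
Op 3: best P0=- P1=NH2 P2=NH2
Op 4: best P0=- P1=NH2 P2=NH2
Op 5: best P0=- P1=NH0 P2=NH2
Op 6: best P0=- P1=NH0 P2=NH2
Op 7: best P0=- P1=NH0 P2=NH0
Op 8: best P0=- P1=NH0 P2=NH0
Op 9: best P0=- P1=NH0 P2=NH2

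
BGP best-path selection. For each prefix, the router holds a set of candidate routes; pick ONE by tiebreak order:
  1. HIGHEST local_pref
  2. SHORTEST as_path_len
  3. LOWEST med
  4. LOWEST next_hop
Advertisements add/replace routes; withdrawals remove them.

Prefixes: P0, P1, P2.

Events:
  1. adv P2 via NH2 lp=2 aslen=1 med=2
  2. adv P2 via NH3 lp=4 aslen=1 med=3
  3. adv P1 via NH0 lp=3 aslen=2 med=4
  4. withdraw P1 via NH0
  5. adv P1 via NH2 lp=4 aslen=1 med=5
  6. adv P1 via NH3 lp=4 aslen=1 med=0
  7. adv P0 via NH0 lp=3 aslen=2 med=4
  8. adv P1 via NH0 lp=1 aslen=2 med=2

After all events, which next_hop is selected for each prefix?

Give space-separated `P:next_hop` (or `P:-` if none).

Answer: P0:NH0 P1:NH3 P2:NH3

Derivation:
Op 1: best P0=- P1=- P2=NH2
Op 2: best P0=- P1=- P2=NH3
Op 3: best P0=- P1=NH0 P2=NH3
Op 4: best P0=- P1=- P2=NH3
Op 5: best P0=- P1=NH2 P2=NH3
Op 6: best P0=- P1=NH3 P2=NH3
Op 7: best P0=NH0 P1=NH3 P2=NH3
Op 8: best P0=NH0 P1=NH3 P2=NH3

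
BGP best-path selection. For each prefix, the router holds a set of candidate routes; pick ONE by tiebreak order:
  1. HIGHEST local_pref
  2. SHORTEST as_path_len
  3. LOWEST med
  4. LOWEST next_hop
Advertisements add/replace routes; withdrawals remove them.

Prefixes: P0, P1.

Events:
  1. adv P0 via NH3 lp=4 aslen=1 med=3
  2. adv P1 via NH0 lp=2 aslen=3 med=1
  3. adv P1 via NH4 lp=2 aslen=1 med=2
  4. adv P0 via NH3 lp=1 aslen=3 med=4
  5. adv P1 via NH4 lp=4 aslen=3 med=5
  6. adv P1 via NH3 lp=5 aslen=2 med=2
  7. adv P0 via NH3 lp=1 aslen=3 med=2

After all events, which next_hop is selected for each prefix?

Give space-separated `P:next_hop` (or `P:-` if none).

Answer: P0:NH3 P1:NH3

Derivation:
Op 1: best P0=NH3 P1=-
Op 2: best P0=NH3 P1=NH0
Op 3: best P0=NH3 P1=NH4
Op 4: best P0=NH3 P1=NH4
Op 5: best P0=NH3 P1=NH4
Op 6: best P0=NH3 P1=NH3
Op 7: best P0=NH3 P1=NH3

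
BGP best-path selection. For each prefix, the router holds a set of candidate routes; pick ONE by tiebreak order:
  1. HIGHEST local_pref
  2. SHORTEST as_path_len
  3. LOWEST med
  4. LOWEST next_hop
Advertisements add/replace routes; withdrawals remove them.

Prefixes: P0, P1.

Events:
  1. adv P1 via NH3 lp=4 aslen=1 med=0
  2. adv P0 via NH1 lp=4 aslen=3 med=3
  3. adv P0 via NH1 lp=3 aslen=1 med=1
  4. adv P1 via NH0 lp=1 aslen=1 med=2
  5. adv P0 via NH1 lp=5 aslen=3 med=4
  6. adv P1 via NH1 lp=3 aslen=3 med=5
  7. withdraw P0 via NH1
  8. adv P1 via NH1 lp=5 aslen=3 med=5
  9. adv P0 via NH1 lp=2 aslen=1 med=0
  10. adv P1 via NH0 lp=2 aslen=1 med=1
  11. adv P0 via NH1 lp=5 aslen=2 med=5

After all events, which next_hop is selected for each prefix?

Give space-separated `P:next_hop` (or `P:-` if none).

Op 1: best P0=- P1=NH3
Op 2: best P0=NH1 P1=NH3
Op 3: best P0=NH1 P1=NH3
Op 4: best P0=NH1 P1=NH3
Op 5: best P0=NH1 P1=NH3
Op 6: best P0=NH1 P1=NH3
Op 7: best P0=- P1=NH3
Op 8: best P0=- P1=NH1
Op 9: best P0=NH1 P1=NH1
Op 10: best P0=NH1 P1=NH1
Op 11: best P0=NH1 P1=NH1

Answer: P0:NH1 P1:NH1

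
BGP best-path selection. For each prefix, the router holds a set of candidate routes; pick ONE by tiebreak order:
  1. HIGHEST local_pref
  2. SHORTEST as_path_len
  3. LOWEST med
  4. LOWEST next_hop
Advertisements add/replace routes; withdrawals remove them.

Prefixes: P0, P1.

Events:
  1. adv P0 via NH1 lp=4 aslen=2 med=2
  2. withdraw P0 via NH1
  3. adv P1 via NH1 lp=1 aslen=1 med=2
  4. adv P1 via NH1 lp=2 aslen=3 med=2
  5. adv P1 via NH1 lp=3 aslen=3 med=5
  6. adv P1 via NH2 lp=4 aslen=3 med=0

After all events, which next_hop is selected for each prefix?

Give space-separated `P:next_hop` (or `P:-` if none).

Op 1: best P0=NH1 P1=-
Op 2: best P0=- P1=-
Op 3: best P0=- P1=NH1
Op 4: best P0=- P1=NH1
Op 5: best P0=- P1=NH1
Op 6: best P0=- P1=NH2

Answer: P0:- P1:NH2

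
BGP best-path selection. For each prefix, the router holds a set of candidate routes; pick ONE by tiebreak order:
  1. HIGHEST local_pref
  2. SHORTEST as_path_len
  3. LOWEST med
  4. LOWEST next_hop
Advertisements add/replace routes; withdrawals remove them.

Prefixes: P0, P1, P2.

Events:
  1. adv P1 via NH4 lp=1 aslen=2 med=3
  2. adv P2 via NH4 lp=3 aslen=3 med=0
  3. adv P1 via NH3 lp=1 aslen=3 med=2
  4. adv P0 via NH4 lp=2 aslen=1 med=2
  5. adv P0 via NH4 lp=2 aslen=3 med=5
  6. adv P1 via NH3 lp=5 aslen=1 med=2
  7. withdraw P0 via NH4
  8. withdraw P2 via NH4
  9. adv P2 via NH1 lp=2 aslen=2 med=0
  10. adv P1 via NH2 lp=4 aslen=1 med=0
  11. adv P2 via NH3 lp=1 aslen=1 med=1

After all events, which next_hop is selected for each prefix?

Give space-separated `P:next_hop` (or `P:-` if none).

Op 1: best P0=- P1=NH4 P2=-
Op 2: best P0=- P1=NH4 P2=NH4
Op 3: best P0=- P1=NH4 P2=NH4
Op 4: best P0=NH4 P1=NH4 P2=NH4
Op 5: best P0=NH4 P1=NH4 P2=NH4
Op 6: best P0=NH4 P1=NH3 P2=NH4
Op 7: best P0=- P1=NH3 P2=NH4
Op 8: best P0=- P1=NH3 P2=-
Op 9: best P0=- P1=NH3 P2=NH1
Op 10: best P0=- P1=NH3 P2=NH1
Op 11: best P0=- P1=NH3 P2=NH1

Answer: P0:- P1:NH3 P2:NH1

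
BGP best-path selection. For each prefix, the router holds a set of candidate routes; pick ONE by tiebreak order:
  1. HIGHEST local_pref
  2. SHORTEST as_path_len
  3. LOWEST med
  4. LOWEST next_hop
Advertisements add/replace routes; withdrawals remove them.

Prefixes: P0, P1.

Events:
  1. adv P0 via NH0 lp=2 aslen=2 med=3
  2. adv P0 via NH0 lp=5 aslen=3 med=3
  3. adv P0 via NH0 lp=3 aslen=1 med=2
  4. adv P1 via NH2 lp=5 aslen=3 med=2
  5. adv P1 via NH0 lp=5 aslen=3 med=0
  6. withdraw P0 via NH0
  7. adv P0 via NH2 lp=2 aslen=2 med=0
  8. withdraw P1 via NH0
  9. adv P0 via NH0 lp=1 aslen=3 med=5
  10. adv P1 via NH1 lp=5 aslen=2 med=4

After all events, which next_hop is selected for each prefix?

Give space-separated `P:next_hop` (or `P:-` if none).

Op 1: best P0=NH0 P1=-
Op 2: best P0=NH0 P1=-
Op 3: best P0=NH0 P1=-
Op 4: best P0=NH0 P1=NH2
Op 5: best P0=NH0 P1=NH0
Op 6: best P0=- P1=NH0
Op 7: best P0=NH2 P1=NH0
Op 8: best P0=NH2 P1=NH2
Op 9: best P0=NH2 P1=NH2
Op 10: best P0=NH2 P1=NH1

Answer: P0:NH2 P1:NH1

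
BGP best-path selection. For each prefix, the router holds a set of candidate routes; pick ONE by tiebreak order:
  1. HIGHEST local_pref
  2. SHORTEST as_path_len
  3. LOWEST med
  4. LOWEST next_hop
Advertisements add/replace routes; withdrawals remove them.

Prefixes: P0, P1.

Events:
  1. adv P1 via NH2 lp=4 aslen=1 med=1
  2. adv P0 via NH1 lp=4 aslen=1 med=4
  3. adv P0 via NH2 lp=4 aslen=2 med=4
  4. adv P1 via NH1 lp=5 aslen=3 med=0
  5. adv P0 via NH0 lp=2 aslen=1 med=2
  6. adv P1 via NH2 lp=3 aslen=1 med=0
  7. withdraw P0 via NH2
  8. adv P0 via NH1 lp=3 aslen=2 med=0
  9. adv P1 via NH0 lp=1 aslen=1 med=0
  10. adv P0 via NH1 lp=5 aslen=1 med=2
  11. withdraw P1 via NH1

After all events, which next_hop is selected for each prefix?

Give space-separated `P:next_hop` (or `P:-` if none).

Op 1: best P0=- P1=NH2
Op 2: best P0=NH1 P1=NH2
Op 3: best P0=NH1 P1=NH2
Op 4: best P0=NH1 P1=NH1
Op 5: best P0=NH1 P1=NH1
Op 6: best P0=NH1 P1=NH1
Op 7: best P0=NH1 P1=NH1
Op 8: best P0=NH1 P1=NH1
Op 9: best P0=NH1 P1=NH1
Op 10: best P0=NH1 P1=NH1
Op 11: best P0=NH1 P1=NH2

Answer: P0:NH1 P1:NH2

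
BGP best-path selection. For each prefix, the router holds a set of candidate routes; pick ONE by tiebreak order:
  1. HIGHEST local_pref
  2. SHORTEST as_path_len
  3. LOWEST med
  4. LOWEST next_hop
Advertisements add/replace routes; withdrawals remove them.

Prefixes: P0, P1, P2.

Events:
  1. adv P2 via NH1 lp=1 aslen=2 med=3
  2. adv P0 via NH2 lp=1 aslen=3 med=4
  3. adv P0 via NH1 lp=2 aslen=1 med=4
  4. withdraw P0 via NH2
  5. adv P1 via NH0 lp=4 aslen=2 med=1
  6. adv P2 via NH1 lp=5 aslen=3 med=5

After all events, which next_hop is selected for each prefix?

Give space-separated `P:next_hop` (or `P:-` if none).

Op 1: best P0=- P1=- P2=NH1
Op 2: best P0=NH2 P1=- P2=NH1
Op 3: best P0=NH1 P1=- P2=NH1
Op 4: best P0=NH1 P1=- P2=NH1
Op 5: best P0=NH1 P1=NH0 P2=NH1
Op 6: best P0=NH1 P1=NH0 P2=NH1

Answer: P0:NH1 P1:NH0 P2:NH1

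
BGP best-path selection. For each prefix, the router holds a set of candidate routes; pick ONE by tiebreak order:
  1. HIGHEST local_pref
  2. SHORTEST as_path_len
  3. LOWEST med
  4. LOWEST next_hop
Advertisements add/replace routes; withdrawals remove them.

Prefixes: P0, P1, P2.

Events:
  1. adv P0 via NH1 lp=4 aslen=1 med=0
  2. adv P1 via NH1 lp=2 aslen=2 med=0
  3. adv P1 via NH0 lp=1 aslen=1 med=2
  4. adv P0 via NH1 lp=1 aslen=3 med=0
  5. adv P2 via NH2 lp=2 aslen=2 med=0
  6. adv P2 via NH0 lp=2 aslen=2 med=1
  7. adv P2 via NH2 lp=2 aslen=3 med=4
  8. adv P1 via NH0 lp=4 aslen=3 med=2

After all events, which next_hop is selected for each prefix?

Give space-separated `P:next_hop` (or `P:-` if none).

Answer: P0:NH1 P1:NH0 P2:NH0

Derivation:
Op 1: best P0=NH1 P1=- P2=-
Op 2: best P0=NH1 P1=NH1 P2=-
Op 3: best P0=NH1 P1=NH1 P2=-
Op 4: best P0=NH1 P1=NH1 P2=-
Op 5: best P0=NH1 P1=NH1 P2=NH2
Op 6: best P0=NH1 P1=NH1 P2=NH2
Op 7: best P0=NH1 P1=NH1 P2=NH0
Op 8: best P0=NH1 P1=NH0 P2=NH0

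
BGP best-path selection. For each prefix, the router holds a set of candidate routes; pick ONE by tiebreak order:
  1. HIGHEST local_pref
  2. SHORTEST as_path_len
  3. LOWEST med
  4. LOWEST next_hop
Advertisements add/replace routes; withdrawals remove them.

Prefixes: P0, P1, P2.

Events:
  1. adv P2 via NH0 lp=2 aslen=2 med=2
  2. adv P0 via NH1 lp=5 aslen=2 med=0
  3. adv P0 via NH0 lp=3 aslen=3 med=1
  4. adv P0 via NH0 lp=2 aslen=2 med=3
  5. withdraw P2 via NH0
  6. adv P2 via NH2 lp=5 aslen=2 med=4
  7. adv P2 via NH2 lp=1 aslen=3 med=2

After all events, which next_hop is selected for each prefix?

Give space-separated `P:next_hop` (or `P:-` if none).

Answer: P0:NH1 P1:- P2:NH2

Derivation:
Op 1: best P0=- P1=- P2=NH0
Op 2: best P0=NH1 P1=- P2=NH0
Op 3: best P0=NH1 P1=- P2=NH0
Op 4: best P0=NH1 P1=- P2=NH0
Op 5: best P0=NH1 P1=- P2=-
Op 6: best P0=NH1 P1=- P2=NH2
Op 7: best P0=NH1 P1=- P2=NH2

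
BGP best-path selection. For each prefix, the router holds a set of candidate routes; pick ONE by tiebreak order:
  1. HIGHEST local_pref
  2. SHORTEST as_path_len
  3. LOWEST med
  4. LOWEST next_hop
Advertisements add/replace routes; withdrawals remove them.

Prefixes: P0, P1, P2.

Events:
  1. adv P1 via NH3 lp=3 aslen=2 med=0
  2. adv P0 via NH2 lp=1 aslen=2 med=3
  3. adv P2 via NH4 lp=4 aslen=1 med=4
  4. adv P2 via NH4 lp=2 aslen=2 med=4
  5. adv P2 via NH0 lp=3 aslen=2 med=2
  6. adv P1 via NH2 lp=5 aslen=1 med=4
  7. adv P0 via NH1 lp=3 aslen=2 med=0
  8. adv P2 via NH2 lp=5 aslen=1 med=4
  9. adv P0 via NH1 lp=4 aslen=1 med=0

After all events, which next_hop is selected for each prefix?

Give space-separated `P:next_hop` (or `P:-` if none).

Answer: P0:NH1 P1:NH2 P2:NH2

Derivation:
Op 1: best P0=- P1=NH3 P2=-
Op 2: best P0=NH2 P1=NH3 P2=-
Op 3: best P0=NH2 P1=NH3 P2=NH4
Op 4: best P0=NH2 P1=NH3 P2=NH4
Op 5: best P0=NH2 P1=NH3 P2=NH0
Op 6: best P0=NH2 P1=NH2 P2=NH0
Op 7: best P0=NH1 P1=NH2 P2=NH0
Op 8: best P0=NH1 P1=NH2 P2=NH2
Op 9: best P0=NH1 P1=NH2 P2=NH2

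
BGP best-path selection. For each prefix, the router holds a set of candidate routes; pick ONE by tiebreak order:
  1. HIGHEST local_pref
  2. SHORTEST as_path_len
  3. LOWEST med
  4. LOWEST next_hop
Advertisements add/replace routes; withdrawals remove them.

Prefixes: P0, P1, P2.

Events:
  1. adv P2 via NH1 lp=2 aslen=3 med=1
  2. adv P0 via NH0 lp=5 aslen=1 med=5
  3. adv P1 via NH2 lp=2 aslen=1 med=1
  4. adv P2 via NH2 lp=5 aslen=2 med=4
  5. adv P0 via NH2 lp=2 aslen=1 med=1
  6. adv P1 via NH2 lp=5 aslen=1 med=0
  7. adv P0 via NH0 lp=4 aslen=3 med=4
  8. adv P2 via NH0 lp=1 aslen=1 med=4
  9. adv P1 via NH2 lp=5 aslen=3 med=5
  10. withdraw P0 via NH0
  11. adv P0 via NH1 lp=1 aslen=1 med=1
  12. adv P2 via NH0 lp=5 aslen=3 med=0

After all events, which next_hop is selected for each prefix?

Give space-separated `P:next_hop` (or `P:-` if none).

Answer: P0:NH2 P1:NH2 P2:NH2

Derivation:
Op 1: best P0=- P1=- P2=NH1
Op 2: best P0=NH0 P1=- P2=NH1
Op 3: best P0=NH0 P1=NH2 P2=NH1
Op 4: best P0=NH0 P1=NH2 P2=NH2
Op 5: best P0=NH0 P1=NH2 P2=NH2
Op 6: best P0=NH0 P1=NH2 P2=NH2
Op 7: best P0=NH0 P1=NH2 P2=NH2
Op 8: best P0=NH0 P1=NH2 P2=NH2
Op 9: best P0=NH0 P1=NH2 P2=NH2
Op 10: best P0=NH2 P1=NH2 P2=NH2
Op 11: best P0=NH2 P1=NH2 P2=NH2
Op 12: best P0=NH2 P1=NH2 P2=NH2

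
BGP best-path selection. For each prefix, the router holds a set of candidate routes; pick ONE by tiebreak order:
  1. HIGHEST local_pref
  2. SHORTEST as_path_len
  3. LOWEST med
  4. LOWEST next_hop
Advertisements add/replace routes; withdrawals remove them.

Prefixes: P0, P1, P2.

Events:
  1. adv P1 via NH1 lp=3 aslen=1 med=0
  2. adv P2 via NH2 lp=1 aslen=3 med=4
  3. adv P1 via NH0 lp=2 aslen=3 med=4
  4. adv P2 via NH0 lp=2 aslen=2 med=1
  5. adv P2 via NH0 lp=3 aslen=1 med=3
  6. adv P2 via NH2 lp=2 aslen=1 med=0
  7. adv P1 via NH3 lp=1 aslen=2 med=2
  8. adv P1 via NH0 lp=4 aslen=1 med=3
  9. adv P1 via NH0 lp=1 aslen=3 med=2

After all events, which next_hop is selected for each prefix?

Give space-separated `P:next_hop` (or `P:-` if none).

Op 1: best P0=- P1=NH1 P2=-
Op 2: best P0=- P1=NH1 P2=NH2
Op 3: best P0=- P1=NH1 P2=NH2
Op 4: best P0=- P1=NH1 P2=NH0
Op 5: best P0=- P1=NH1 P2=NH0
Op 6: best P0=- P1=NH1 P2=NH0
Op 7: best P0=- P1=NH1 P2=NH0
Op 8: best P0=- P1=NH0 P2=NH0
Op 9: best P0=- P1=NH1 P2=NH0

Answer: P0:- P1:NH1 P2:NH0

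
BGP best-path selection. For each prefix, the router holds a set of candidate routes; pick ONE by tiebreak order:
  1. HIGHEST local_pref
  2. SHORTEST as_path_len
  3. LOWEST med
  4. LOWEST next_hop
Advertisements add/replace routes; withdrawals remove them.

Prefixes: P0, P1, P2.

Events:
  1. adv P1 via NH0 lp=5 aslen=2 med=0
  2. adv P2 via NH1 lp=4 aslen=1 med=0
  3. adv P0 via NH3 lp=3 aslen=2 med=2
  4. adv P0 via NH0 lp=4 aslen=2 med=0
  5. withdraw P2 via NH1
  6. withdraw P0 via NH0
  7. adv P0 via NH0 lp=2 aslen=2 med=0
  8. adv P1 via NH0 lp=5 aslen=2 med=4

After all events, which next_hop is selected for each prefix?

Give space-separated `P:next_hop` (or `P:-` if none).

Answer: P0:NH3 P1:NH0 P2:-

Derivation:
Op 1: best P0=- P1=NH0 P2=-
Op 2: best P0=- P1=NH0 P2=NH1
Op 3: best P0=NH3 P1=NH0 P2=NH1
Op 4: best P0=NH0 P1=NH0 P2=NH1
Op 5: best P0=NH0 P1=NH0 P2=-
Op 6: best P0=NH3 P1=NH0 P2=-
Op 7: best P0=NH3 P1=NH0 P2=-
Op 8: best P0=NH3 P1=NH0 P2=-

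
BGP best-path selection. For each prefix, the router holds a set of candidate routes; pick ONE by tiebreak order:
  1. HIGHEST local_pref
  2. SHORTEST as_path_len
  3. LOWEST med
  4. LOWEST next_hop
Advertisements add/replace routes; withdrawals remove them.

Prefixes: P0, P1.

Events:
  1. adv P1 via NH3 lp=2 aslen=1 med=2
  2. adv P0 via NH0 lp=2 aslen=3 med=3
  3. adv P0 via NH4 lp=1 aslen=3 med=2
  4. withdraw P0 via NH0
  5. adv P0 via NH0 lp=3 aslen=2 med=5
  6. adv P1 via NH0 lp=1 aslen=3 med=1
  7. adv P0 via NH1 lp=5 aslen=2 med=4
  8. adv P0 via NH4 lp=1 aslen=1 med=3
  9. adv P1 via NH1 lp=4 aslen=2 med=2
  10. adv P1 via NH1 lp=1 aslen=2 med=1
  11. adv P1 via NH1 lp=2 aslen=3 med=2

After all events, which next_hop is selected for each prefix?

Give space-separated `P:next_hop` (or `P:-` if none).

Op 1: best P0=- P1=NH3
Op 2: best P0=NH0 P1=NH3
Op 3: best P0=NH0 P1=NH3
Op 4: best P0=NH4 P1=NH3
Op 5: best P0=NH0 P1=NH3
Op 6: best P0=NH0 P1=NH3
Op 7: best P0=NH1 P1=NH3
Op 8: best P0=NH1 P1=NH3
Op 9: best P0=NH1 P1=NH1
Op 10: best P0=NH1 P1=NH3
Op 11: best P0=NH1 P1=NH3

Answer: P0:NH1 P1:NH3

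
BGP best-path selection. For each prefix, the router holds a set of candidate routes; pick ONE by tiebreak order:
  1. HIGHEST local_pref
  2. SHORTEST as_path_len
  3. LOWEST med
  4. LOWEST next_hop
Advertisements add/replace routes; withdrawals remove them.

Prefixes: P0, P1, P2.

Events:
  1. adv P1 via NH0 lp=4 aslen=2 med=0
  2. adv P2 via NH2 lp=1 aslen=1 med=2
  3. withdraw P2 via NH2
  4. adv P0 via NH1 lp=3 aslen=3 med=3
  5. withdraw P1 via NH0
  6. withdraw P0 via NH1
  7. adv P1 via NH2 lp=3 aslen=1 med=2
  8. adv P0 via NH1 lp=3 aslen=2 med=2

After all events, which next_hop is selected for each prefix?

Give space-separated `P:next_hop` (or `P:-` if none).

Answer: P0:NH1 P1:NH2 P2:-

Derivation:
Op 1: best P0=- P1=NH0 P2=-
Op 2: best P0=- P1=NH0 P2=NH2
Op 3: best P0=- P1=NH0 P2=-
Op 4: best P0=NH1 P1=NH0 P2=-
Op 5: best P0=NH1 P1=- P2=-
Op 6: best P0=- P1=- P2=-
Op 7: best P0=- P1=NH2 P2=-
Op 8: best P0=NH1 P1=NH2 P2=-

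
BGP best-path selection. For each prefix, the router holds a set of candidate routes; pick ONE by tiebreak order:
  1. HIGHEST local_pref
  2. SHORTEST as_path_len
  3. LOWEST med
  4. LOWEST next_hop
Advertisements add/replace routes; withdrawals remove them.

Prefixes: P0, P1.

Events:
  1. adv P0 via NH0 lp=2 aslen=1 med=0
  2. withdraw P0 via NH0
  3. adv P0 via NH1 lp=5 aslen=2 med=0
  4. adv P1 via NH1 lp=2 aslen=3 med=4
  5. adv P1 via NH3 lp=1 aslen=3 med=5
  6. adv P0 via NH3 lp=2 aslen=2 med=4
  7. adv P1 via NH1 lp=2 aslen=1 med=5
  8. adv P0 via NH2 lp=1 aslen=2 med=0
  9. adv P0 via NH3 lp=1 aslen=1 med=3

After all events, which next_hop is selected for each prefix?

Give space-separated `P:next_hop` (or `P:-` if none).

Answer: P0:NH1 P1:NH1

Derivation:
Op 1: best P0=NH0 P1=-
Op 2: best P0=- P1=-
Op 3: best P0=NH1 P1=-
Op 4: best P0=NH1 P1=NH1
Op 5: best P0=NH1 P1=NH1
Op 6: best P0=NH1 P1=NH1
Op 7: best P0=NH1 P1=NH1
Op 8: best P0=NH1 P1=NH1
Op 9: best P0=NH1 P1=NH1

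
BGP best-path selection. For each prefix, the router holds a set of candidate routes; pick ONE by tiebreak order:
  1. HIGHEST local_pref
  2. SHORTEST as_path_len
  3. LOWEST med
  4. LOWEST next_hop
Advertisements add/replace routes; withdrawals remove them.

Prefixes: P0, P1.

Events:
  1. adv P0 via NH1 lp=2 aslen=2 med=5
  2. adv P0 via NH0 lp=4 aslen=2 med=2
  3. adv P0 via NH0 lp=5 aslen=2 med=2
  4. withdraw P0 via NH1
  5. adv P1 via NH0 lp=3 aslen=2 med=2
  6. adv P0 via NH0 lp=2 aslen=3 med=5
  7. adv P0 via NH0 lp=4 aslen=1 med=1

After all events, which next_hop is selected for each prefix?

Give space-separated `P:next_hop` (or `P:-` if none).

Answer: P0:NH0 P1:NH0

Derivation:
Op 1: best P0=NH1 P1=-
Op 2: best P0=NH0 P1=-
Op 3: best P0=NH0 P1=-
Op 4: best P0=NH0 P1=-
Op 5: best P0=NH0 P1=NH0
Op 6: best P0=NH0 P1=NH0
Op 7: best P0=NH0 P1=NH0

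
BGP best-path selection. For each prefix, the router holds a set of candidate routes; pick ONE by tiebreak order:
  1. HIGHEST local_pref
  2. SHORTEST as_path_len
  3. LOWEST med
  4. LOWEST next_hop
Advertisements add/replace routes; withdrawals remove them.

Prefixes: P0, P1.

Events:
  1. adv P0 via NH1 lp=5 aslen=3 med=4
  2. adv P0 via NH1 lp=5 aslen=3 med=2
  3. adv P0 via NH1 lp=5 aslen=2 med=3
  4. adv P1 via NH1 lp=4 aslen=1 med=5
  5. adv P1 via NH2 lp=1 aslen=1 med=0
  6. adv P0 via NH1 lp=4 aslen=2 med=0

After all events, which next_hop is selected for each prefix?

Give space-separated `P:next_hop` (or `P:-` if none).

Op 1: best P0=NH1 P1=-
Op 2: best P0=NH1 P1=-
Op 3: best P0=NH1 P1=-
Op 4: best P0=NH1 P1=NH1
Op 5: best P0=NH1 P1=NH1
Op 6: best P0=NH1 P1=NH1

Answer: P0:NH1 P1:NH1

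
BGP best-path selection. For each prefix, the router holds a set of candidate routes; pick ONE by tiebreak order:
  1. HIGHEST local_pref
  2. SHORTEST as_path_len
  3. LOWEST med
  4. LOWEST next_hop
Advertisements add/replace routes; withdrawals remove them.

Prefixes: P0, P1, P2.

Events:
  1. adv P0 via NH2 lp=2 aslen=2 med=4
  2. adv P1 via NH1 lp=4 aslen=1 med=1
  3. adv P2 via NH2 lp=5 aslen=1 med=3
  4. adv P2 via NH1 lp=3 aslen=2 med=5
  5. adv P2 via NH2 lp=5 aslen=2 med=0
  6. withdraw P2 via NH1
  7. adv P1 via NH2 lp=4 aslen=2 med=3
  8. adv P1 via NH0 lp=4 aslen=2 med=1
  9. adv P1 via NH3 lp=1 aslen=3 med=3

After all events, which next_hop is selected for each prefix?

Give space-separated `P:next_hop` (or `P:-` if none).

Answer: P0:NH2 P1:NH1 P2:NH2

Derivation:
Op 1: best P0=NH2 P1=- P2=-
Op 2: best P0=NH2 P1=NH1 P2=-
Op 3: best P0=NH2 P1=NH1 P2=NH2
Op 4: best P0=NH2 P1=NH1 P2=NH2
Op 5: best P0=NH2 P1=NH1 P2=NH2
Op 6: best P0=NH2 P1=NH1 P2=NH2
Op 7: best P0=NH2 P1=NH1 P2=NH2
Op 8: best P0=NH2 P1=NH1 P2=NH2
Op 9: best P0=NH2 P1=NH1 P2=NH2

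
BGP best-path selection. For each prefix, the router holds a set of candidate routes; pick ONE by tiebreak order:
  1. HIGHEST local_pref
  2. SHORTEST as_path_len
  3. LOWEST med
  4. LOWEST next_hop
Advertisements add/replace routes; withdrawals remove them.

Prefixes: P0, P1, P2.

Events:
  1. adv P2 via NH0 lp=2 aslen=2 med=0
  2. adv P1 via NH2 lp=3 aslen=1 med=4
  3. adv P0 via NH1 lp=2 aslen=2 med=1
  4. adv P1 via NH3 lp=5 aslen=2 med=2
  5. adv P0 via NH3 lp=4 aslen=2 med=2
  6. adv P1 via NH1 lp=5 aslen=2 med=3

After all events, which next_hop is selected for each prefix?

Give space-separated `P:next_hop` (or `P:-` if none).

Op 1: best P0=- P1=- P2=NH0
Op 2: best P0=- P1=NH2 P2=NH0
Op 3: best P0=NH1 P1=NH2 P2=NH0
Op 4: best P0=NH1 P1=NH3 P2=NH0
Op 5: best P0=NH3 P1=NH3 P2=NH0
Op 6: best P0=NH3 P1=NH3 P2=NH0

Answer: P0:NH3 P1:NH3 P2:NH0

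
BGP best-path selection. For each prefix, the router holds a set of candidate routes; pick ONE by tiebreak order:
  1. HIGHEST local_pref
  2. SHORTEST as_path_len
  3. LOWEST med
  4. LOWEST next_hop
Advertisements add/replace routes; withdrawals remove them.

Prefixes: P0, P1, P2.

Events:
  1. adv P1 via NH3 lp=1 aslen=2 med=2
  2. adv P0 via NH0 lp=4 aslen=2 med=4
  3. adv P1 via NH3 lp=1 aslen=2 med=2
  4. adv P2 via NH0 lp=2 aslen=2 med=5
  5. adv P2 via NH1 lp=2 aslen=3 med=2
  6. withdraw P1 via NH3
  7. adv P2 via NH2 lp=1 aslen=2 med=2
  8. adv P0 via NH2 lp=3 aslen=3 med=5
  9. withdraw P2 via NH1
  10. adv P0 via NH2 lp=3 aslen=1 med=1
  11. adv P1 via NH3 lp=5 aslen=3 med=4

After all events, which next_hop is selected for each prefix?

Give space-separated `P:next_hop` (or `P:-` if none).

Op 1: best P0=- P1=NH3 P2=-
Op 2: best P0=NH0 P1=NH3 P2=-
Op 3: best P0=NH0 P1=NH3 P2=-
Op 4: best P0=NH0 P1=NH3 P2=NH0
Op 5: best P0=NH0 P1=NH3 P2=NH0
Op 6: best P0=NH0 P1=- P2=NH0
Op 7: best P0=NH0 P1=- P2=NH0
Op 8: best P0=NH0 P1=- P2=NH0
Op 9: best P0=NH0 P1=- P2=NH0
Op 10: best P0=NH0 P1=- P2=NH0
Op 11: best P0=NH0 P1=NH3 P2=NH0

Answer: P0:NH0 P1:NH3 P2:NH0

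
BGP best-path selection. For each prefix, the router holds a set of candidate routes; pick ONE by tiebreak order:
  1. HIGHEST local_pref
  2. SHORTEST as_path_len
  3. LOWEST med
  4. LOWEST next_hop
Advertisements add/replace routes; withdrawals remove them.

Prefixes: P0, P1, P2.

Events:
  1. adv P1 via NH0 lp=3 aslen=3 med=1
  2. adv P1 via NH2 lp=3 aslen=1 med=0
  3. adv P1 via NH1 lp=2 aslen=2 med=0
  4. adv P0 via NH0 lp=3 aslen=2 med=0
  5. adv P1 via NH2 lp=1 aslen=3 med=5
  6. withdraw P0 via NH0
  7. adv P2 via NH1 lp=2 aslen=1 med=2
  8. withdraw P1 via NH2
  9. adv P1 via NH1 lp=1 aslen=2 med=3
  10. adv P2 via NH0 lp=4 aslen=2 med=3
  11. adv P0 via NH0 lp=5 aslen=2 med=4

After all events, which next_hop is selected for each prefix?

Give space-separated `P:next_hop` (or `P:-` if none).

Op 1: best P0=- P1=NH0 P2=-
Op 2: best P0=- P1=NH2 P2=-
Op 3: best P0=- P1=NH2 P2=-
Op 4: best P0=NH0 P1=NH2 P2=-
Op 5: best P0=NH0 P1=NH0 P2=-
Op 6: best P0=- P1=NH0 P2=-
Op 7: best P0=- P1=NH0 P2=NH1
Op 8: best P0=- P1=NH0 P2=NH1
Op 9: best P0=- P1=NH0 P2=NH1
Op 10: best P0=- P1=NH0 P2=NH0
Op 11: best P0=NH0 P1=NH0 P2=NH0

Answer: P0:NH0 P1:NH0 P2:NH0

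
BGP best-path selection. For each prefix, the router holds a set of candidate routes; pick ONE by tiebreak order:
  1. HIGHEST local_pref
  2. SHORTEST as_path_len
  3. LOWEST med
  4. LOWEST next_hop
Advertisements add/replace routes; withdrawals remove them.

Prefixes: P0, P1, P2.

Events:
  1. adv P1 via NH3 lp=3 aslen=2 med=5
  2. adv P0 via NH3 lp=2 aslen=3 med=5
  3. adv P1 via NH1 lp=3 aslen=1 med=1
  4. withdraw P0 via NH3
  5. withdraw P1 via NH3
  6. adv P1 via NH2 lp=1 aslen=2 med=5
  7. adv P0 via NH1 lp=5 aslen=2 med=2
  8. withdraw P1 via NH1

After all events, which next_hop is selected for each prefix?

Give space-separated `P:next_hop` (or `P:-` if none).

Answer: P0:NH1 P1:NH2 P2:-

Derivation:
Op 1: best P0=- P1=NH3 P2=-
Op 2: best P0=NH3 P1=NH3 P2=-
Op 3: best P0=NH3 P1=NH1 P2=-
Op 4: best P0=- P1=NH1 P2=-
Op 5: best P0=- P1=NH1 P2=-
Op 6: best P0=- P1=NH1 P2=-
Op 7: best P0=NH1 P1=NH1 P2=-
Op 8: best P0=NH1 P1=NH2 P2=-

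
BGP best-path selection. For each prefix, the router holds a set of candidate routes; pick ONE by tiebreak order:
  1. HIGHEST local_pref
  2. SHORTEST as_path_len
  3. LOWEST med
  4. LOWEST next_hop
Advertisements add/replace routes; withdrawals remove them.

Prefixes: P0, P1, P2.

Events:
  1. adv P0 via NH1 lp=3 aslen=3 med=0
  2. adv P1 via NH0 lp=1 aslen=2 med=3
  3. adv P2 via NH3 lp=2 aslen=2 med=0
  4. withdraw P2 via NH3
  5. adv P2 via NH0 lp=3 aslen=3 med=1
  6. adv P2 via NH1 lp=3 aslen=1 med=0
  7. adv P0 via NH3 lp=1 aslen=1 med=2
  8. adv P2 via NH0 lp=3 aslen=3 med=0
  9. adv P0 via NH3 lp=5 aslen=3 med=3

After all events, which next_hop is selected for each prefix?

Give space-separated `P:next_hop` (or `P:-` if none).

Op 1: best P0=NH1 P1=- P2=-
Op 2: best P0=NH1 P1=NH0 P2=-
Op 3: best P0=NH1 P1=NH0 P2=NH3
Op 4: best P0=NH1 P1=NH0 P2=-
Op 5: best P0=NH1 P1=NH0 P2=NH0
Op 6: best P0=NH1 P1=NH0 P2=NH1
Op 7: best P0=NH1 P1=NH0 P2=NH1
Op 8: best P0=NH1 P1=NH0 P2=NH1
Op 9: best P0=NH3 P1=NH0 P2=NH1

Answer: P0:NH3 P1:NH0 P2:NH1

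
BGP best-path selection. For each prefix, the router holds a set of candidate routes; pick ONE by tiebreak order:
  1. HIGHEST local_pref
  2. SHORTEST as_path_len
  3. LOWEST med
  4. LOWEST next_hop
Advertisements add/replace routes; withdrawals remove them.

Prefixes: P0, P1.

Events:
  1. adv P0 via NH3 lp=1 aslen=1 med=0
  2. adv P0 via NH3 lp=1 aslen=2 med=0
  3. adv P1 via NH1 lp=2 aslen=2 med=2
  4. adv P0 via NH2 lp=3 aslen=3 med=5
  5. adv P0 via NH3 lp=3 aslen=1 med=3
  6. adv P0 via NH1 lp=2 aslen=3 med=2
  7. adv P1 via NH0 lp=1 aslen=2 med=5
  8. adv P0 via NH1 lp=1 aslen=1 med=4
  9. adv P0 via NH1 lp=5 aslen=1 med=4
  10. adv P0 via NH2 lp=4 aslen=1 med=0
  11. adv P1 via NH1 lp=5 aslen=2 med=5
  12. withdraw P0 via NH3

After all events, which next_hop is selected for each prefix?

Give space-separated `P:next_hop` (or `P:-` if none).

Op 1: best P0=NH3 P1=-
Op 2: best P0=NH3 P1=-
Op 3: best P0=NH3 P1=NH1
Op 4: best P0=NH2 P1=NH1
Op 5: best P0=NH3 P1=NH1
Op 6: best P0=NH3 P1=NH1
Op 7: best P0=NH3 P1=NH1
Op 8: best P0=NH3 P1=NH1
Op 9: best P0=NH1 P1=NH1
Op 10: best P0=NH1 P1=NH1
Op 11: best P0=NH1 P1=NH1
Op 12: best P0=NH1 P1=NH1

Answer: P0:NH1 P1:NH1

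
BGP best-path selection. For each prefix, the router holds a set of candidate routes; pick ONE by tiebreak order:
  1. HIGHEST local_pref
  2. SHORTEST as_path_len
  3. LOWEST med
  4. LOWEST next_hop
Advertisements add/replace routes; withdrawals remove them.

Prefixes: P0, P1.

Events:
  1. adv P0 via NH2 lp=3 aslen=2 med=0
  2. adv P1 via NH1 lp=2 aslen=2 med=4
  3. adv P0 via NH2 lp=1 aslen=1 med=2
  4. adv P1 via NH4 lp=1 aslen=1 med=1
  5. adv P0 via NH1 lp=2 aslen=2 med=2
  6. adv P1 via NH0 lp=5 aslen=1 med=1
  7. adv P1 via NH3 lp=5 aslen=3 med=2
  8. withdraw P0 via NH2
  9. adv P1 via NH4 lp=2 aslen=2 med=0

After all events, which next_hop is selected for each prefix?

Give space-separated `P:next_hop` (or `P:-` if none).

Answer: P0:NH1 P1:NH0

Derivation:
Op 1: best P0=NH2 P1=-
Op 2: best P0=NH2 P1=NH1
Op 3: best P0=NH2 P1=NH1
Op 4: best P0=NH2 P1=NH1
Op 5: best P0=NH1 P1=NH1
Op 6: best P0=NH1 P1=NH0
Op 7: best P0=NH1 P1=NH0
Op 8: best P0=NH1 P1=NH0
Op 9: best P0=NH1 P1=NH0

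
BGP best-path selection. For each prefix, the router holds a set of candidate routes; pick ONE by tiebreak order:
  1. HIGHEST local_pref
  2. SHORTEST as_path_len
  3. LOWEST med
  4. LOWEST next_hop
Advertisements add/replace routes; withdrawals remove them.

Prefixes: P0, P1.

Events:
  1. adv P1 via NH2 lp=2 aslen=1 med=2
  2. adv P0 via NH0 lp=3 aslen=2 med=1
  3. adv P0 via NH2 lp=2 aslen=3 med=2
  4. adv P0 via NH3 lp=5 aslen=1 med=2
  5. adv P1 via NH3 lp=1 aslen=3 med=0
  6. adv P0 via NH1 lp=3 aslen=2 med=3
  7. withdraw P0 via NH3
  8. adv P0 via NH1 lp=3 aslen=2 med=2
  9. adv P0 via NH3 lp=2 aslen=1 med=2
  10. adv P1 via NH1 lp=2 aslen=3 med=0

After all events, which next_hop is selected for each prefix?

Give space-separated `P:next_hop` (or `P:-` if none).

Answer: P0:NH0 P1:NH2

Derivation:
Op 1: best P0=- P1=NH2
Op 2: best P0=NH0 P1=NH2
Op 3: best P0=NH0 P1=NH2
Op 4: best P0=NH3 P1=NH2
Op 5: best P0=NH3 P1=NH2
Op 6: best P0=NH3 P1=NH2
Op 7: best P0=NH0 P1=NH2
Op 8: best P0=NH0 P1=NH2
Op 9: best P0=NH0 P1=NH2
Op 10: best P0=NH0 P1=NH2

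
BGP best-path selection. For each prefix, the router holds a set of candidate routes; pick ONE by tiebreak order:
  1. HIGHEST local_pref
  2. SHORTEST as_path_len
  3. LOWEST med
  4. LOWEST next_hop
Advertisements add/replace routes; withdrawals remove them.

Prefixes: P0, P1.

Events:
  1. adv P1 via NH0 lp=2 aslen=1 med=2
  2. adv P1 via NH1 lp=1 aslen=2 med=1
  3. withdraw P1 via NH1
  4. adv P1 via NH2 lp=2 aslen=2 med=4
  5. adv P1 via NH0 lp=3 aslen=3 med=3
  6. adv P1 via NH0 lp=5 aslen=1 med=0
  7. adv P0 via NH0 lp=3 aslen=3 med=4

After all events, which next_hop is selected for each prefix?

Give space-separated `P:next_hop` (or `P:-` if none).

Answer: P0:NH0 P1:NH0

Derivation:
Op 1: best P0=- P1=NH0
Op 2: best P0=- P1=NH0
Op 3: best P0=- P1=NH0
Op 4: best P0=- P1=NH0
Op 5: best P0=- P1=NH0
Op 6: best P0=- P1=NH0
Op 7: best P0=NH0 P1=NH0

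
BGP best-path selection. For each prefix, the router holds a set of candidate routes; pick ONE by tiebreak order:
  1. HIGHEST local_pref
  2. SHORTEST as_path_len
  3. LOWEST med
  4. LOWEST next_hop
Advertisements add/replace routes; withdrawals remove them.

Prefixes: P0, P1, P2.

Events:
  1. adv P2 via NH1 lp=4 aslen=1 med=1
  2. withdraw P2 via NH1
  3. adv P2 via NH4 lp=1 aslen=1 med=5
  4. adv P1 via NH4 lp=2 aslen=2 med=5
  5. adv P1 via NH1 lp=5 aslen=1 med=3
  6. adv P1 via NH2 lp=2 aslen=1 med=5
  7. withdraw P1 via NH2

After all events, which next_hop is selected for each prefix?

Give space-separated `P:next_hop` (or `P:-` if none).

Answer: P0:- P1:NH1 P2:NH4

Derivation:
Op 1: best P0=- P1=- P2=NH1
Op 2: best P0=- P1=- P2=-
Op 3: best P0=- P1=- P2=NH4
Op 4: best P0=- P1=NH4 P2=NH4
Op 5: best P0=- P1=NH1 P2=NH4
Op 6: best P0=- P1=NH1 P2=NH4
Op 7: best P0=- P1=NH1 P2=NH4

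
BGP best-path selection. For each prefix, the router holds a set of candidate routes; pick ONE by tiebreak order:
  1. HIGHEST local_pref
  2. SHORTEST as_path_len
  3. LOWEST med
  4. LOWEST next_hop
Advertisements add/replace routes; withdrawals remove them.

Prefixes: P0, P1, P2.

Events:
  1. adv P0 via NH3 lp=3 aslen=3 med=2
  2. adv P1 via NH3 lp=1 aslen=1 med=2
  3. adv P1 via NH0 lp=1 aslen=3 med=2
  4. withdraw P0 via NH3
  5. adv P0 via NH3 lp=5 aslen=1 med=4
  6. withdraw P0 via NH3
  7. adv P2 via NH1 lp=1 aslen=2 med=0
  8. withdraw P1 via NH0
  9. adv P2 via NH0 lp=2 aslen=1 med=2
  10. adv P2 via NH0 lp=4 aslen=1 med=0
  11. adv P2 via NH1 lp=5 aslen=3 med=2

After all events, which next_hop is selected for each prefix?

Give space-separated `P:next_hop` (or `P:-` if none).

Op 1: best P0=NH3 P1=- P2=-
Op 2: best P0=NH3 P1=NH3 P2=-
Op 3: best P0=NH3 P1=NH3 P2=-
Op 4: best P0=- P1=NH3 P2=-
Op 5: best P0=NH3 P1=NH3 P2=-
Op 6: best P0=- P1=NH3 P2=-
Op 7: best P0=- P1=NH3 P2=NH1
Op 8: best P0=- P1=NH3 P2=NH1
Op 9: best P0=- P1=NH3 P2=NH0
Op 10: best P0=- P1=NH3 P2=NH0
Op 11: best P0=- P1=NH3 P2=NH1

Answer: P0:- P1:NH3 P2:NH1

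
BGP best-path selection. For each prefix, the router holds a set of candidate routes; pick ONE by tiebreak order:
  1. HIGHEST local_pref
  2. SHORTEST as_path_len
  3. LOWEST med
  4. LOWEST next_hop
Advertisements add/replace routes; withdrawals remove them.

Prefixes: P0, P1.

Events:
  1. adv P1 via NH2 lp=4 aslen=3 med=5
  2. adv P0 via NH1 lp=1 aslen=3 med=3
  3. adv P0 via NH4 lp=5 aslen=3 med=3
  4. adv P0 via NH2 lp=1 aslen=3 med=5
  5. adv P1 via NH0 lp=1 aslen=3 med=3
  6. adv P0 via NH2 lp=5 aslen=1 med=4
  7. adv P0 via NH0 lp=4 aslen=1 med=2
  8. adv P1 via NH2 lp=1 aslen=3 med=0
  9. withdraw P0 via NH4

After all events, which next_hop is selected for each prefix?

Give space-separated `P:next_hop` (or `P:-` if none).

Op 1: best P0=- P1=NH2
Op 2: best P0=NH1 P1=NH2
Op 3: best P0=NH4 P1=NH2
Op 4: best P0=NH4 P1=NH2
Op 5: best P0=NH4 P1=NH2
Op 6: best P0=NH2 P1=NH2
Op 7: best P0=NH2 P1=NH2
Op 8: best P0=NH2 P1=NH2
Op 9: best P0=NH2 P1=NH2

Answer: P0:NH2 P1:NH2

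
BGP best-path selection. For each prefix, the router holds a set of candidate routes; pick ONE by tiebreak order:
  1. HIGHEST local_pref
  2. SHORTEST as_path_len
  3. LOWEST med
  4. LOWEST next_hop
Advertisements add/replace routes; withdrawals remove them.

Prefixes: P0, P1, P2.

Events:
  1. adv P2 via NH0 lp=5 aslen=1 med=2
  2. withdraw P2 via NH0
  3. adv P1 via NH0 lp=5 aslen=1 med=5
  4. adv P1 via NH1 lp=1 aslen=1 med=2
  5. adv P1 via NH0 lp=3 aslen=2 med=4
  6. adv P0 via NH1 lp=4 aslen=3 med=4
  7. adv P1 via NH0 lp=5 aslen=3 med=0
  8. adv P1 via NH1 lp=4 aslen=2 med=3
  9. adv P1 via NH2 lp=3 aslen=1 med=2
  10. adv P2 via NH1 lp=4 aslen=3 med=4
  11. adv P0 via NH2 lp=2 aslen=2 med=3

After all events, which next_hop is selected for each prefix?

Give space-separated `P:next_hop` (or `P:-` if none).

Answer: P0:NH1 P1:NH0 P2:NH1

Derivation:
Op 1: best P0=- P1=- P2=NH0
Op 2: best P0=- P1=- P2=-
Op 3: best P0=- P1=NH0 P2=-
Op 4: best P0=- P1=NH0 P2=-
Op 5: best P0=- P1=NH0 P2=-
Op 6: best P0=NH1 P1=NH0 P2=-
Op 7: best P0=NH1 P1=NH0 P2=-
Op 8: best P0=NH1 P1=NH0 P2=-
Op 9: best P0=NH1 P1=NH0 P2=-
Op 10: best P0=NH1 P1=NH0 P2=NH1
Op 11: best P0=NH1 P1=NH0 P2=NH1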